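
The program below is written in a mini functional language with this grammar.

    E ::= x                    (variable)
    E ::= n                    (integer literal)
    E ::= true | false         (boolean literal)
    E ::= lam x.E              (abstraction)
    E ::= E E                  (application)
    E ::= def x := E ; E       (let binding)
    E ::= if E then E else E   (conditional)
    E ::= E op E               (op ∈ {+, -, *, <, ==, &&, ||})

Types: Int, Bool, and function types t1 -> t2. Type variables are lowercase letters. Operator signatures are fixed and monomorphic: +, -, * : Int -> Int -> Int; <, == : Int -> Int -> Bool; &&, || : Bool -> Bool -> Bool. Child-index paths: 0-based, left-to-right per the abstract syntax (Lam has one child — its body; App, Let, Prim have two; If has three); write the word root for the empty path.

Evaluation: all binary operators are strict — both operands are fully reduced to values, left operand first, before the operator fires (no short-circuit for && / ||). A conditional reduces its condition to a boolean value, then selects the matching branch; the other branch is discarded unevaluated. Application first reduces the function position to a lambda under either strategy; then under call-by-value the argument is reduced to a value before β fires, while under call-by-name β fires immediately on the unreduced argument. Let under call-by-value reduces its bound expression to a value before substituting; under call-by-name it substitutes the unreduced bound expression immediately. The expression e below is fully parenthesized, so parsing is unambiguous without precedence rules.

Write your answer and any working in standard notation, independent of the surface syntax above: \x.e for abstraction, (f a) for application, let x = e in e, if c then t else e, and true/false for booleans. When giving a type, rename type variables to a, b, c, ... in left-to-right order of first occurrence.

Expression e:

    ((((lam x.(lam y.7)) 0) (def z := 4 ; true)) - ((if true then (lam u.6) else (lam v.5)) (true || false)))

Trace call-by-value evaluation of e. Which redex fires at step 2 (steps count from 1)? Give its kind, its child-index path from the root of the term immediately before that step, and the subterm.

Working:
step 0: ((((\x.(\y.7)) 0) (let z = 4 in true)) - ((if true then (\u.6) else (\v.5)) (true || false)))
step 1: [beta@0.0] (((\y.7) (let z = 4 in true)) - ((if true then (\u.6) else (\v.5)) (true || false)))
step 2: [let@0.1] (((\y.7) true) - ((if true then (\u.6) else (\v.5)) (true || false)))

Answer: let at 0.1 : (let z = 4 in true)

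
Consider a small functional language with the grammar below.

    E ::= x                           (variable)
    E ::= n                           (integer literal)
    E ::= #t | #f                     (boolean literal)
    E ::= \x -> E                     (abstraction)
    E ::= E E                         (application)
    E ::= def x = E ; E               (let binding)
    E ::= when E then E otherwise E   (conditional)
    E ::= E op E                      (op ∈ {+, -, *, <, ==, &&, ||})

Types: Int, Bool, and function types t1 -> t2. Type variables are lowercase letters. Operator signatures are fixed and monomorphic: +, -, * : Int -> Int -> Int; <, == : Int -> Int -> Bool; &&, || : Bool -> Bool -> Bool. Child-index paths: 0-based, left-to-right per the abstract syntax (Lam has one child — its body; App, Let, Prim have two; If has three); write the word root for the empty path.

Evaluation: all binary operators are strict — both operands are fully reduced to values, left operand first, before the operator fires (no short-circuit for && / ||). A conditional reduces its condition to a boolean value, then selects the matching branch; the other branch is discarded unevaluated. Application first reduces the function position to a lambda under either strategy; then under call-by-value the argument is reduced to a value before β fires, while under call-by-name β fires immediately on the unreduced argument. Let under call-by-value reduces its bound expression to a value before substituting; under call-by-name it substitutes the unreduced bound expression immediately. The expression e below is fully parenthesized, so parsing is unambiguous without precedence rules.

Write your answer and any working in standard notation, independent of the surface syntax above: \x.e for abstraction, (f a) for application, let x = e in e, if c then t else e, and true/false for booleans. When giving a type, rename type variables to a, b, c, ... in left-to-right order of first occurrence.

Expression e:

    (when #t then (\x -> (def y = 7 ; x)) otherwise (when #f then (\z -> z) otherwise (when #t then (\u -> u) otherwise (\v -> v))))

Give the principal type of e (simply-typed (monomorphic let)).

Answer: a -> a

Derivation:
  unify Bool ~ Bool
let y : Int
x : a
\x._ : a -> a
  unify Bool ~ Bool
z : b
\z._ : b -> b
  unify Bool ~ Bool
u : c
\u._ : c -> c
v : d
\v._ : d -> d
  unify c -> c ~ d -> d
  unify c ~ d
  unify d ~ d
  unify b -> b ~ d -> d
  unify b ~ d
  unify d ~ d
  unify a -> a ~ d -> d
  unify a ~ d
  unify d ~ d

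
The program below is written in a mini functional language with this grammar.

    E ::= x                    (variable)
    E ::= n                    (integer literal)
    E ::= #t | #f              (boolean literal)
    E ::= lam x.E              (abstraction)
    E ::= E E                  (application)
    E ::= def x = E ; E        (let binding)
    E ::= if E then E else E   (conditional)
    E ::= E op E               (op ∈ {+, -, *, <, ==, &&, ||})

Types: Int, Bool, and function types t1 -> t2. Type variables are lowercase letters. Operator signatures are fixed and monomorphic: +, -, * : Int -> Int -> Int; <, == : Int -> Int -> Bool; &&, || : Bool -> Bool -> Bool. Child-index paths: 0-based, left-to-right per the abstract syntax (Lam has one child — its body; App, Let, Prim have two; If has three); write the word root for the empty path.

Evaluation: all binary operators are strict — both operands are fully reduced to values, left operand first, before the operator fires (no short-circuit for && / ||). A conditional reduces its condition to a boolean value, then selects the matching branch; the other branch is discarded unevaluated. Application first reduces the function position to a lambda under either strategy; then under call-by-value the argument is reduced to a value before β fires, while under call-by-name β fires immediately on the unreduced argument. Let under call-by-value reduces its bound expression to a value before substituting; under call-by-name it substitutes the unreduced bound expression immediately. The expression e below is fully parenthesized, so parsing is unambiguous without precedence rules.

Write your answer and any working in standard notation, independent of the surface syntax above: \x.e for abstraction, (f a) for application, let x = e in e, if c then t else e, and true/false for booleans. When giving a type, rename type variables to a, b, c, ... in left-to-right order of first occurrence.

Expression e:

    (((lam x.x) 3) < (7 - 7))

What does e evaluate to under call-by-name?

Trace:
step 0: (((\x.x) 3) < (7 - 7))
step 1: [beta@0] (3 < (7 - 7))
step 2: [delta@1] (3 < 0)
step 3: [delta@root] false

Answer: false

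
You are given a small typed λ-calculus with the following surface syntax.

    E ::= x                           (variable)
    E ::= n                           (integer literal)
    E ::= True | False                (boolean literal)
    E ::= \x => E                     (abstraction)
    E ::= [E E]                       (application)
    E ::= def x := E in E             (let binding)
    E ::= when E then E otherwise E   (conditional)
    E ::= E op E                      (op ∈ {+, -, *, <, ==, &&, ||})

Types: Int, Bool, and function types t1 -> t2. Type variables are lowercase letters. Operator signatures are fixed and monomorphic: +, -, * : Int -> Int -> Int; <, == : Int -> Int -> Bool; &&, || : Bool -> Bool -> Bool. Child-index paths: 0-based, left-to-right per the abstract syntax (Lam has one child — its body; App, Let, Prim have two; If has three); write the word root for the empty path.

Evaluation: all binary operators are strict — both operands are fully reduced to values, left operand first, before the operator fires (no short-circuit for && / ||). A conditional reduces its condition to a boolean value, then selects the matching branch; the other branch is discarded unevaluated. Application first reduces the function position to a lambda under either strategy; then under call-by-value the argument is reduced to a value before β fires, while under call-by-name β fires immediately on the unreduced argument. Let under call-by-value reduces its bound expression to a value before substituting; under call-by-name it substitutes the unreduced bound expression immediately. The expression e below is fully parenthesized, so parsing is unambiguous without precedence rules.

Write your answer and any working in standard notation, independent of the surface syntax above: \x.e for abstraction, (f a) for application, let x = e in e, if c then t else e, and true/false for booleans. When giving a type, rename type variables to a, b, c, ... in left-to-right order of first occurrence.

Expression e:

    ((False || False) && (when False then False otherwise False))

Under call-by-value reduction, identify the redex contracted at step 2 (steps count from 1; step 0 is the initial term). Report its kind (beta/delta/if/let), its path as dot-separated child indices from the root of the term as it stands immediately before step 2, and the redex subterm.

Trace:
step 0: ((false || false) && (if false then false else false))
step 1: [delta@0] (false && (if false then false else false))
step 2: [if@1] (false && false)

Answer: if at 1 : (if false then false else false)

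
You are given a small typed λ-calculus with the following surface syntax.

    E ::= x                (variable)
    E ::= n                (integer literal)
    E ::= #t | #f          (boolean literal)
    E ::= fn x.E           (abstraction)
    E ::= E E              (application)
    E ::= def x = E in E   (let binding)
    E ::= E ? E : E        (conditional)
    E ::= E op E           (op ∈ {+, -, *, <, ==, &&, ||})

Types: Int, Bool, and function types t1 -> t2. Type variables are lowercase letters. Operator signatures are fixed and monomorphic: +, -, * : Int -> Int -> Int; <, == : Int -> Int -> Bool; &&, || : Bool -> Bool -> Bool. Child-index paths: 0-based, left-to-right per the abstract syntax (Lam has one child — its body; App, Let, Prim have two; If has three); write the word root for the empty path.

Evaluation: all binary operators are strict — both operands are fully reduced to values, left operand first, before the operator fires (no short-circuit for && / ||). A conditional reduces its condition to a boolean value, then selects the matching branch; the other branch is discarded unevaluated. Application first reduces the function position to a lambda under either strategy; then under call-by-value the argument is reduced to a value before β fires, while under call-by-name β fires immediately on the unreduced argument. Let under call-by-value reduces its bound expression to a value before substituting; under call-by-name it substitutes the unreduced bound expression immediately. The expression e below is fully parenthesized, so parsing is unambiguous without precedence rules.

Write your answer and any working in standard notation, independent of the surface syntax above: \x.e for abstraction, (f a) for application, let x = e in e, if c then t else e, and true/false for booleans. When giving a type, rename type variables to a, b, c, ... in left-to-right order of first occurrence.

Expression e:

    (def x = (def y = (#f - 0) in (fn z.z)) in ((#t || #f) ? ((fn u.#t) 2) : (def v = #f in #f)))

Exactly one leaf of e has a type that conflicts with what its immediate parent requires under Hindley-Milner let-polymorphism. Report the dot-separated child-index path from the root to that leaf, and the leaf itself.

Derivation:
  unify Bool ~ Int
  FAIL: mismatch Bool ~ Int

Answer: 0.0.0 : false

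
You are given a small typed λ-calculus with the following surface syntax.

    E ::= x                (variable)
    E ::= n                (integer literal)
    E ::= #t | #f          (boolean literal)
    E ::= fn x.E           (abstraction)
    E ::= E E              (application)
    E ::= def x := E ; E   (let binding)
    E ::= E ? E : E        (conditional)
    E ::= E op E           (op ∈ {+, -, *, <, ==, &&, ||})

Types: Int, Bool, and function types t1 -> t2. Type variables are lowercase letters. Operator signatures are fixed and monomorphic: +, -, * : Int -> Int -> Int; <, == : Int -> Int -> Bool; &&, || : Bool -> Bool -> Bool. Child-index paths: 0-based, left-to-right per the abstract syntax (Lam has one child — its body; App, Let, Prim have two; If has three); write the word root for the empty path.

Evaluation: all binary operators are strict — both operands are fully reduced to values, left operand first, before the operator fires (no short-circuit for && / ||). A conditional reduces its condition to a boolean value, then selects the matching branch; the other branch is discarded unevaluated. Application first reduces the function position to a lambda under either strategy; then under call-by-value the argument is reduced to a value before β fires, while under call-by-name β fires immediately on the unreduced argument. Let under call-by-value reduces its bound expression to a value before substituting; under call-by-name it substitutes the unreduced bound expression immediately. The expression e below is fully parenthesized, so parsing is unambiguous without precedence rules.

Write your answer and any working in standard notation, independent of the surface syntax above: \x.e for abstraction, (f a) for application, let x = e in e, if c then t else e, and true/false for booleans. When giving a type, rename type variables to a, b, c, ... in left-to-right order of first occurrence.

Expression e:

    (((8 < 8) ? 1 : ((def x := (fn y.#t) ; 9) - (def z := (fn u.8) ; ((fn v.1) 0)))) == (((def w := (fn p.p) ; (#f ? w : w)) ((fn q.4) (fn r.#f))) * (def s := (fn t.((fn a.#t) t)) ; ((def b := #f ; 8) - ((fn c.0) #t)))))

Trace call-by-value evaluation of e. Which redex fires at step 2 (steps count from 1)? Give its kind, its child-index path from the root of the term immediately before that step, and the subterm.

Derivation:
step 0: ((if (8 < 8) then 1 else ((let x = (\y.true) in 9) - (let z = (\u.8) in ((\v.1) 0)))) == (((let w = (\p.p) in (if false then w else w)) ((\q.4) (\r.false))) * (let s = (\t.((\a.true) t)) in ((let b = false in 8) - ((\c.0) true)))))
step 1: [delta@0.0] ((if false then 1 else ((let x = (\y.true) in 9) - (let z = (\u.8) in ((\v.1) 0)))) == (((let w = (\p.p) in (if false then w else w)) ((\q.4) (\r.false))) * (let s = (\t.((\a.true) t)) in ((let b = false in 8) - ((\c.0) true)))))
step 2: [if@0] (((let x = (\y.true) in 9) - (let z = (\u.8) in ((\v.1) 0))) == (((let w = (\p.p) in (if false then w else w)) ((\q.4) (\r.false))) * (let s = (\t.((\a.true) t)) in ((let b = false in 8) - ((\c.0) true)))))

Answer: if at 0 : (if false then 1 else ((let x = (\y.true) in 9) - (let z = (\u.8) in ((\v.1) 0))))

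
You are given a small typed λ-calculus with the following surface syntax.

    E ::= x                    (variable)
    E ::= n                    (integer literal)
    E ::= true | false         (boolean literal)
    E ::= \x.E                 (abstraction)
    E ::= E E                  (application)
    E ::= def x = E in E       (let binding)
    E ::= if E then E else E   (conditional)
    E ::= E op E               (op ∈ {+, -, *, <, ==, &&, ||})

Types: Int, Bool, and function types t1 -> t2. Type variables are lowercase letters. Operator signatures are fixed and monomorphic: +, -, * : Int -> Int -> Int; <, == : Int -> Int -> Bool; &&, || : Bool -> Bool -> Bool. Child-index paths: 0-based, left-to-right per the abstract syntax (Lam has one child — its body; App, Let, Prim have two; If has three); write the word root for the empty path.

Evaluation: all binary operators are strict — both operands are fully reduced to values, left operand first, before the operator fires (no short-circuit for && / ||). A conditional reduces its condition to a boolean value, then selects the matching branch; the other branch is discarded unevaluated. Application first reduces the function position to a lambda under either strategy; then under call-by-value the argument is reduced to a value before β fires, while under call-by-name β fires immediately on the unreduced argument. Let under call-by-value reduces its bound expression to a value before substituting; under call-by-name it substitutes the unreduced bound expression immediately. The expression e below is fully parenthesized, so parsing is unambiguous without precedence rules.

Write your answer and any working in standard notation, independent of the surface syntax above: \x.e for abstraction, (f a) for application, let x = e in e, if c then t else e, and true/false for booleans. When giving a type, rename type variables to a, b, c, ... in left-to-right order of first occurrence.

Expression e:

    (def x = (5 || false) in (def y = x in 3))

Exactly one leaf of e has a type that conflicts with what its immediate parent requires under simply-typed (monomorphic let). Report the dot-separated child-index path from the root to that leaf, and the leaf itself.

Derivation:
  unify Int ~ Bool
  FAIL: mismatch Int ~ Bool

Answer: 0.0 : 5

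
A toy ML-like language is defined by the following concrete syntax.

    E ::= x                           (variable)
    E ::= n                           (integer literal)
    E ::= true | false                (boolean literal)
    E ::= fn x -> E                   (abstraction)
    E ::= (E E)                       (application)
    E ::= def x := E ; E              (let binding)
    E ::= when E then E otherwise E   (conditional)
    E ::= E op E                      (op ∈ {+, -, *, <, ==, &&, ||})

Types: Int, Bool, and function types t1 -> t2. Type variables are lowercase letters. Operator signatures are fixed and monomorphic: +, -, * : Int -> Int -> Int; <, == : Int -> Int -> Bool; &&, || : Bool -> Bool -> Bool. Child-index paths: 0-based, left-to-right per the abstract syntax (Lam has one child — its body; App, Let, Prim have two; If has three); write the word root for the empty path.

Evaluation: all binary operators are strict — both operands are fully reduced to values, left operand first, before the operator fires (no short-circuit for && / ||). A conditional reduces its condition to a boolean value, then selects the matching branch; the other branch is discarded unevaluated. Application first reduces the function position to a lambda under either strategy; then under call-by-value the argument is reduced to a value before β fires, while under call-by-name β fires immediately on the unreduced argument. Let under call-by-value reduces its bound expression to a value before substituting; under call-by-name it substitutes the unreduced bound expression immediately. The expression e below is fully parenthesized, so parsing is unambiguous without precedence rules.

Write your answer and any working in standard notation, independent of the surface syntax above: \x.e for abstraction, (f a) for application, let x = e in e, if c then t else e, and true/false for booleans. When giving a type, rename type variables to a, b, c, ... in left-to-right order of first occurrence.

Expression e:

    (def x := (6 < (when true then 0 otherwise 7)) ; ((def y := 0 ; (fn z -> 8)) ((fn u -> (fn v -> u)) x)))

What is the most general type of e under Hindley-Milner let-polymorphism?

Trace:
  unify Int ~ Int
  unify Bool ~ Bool
  unify Int ~ Int
  unify Int ~ Int
let x : Bool
let y : Int
\z._ : a -> Int
u : b
\v._ : c -> b
\u._ : b -> c -> b
x : Bool
  unify b -> c -> b ~ Bool -> d
  unify b ~ Bool
  unify c -> Bool ~ d
_ _ : c -> Bool
  unify a -> Int ~ (c -> Bool) -> e
  unify a ~ c -> Bool
  unify Int ~ e
_ _ : Int

Answer: Int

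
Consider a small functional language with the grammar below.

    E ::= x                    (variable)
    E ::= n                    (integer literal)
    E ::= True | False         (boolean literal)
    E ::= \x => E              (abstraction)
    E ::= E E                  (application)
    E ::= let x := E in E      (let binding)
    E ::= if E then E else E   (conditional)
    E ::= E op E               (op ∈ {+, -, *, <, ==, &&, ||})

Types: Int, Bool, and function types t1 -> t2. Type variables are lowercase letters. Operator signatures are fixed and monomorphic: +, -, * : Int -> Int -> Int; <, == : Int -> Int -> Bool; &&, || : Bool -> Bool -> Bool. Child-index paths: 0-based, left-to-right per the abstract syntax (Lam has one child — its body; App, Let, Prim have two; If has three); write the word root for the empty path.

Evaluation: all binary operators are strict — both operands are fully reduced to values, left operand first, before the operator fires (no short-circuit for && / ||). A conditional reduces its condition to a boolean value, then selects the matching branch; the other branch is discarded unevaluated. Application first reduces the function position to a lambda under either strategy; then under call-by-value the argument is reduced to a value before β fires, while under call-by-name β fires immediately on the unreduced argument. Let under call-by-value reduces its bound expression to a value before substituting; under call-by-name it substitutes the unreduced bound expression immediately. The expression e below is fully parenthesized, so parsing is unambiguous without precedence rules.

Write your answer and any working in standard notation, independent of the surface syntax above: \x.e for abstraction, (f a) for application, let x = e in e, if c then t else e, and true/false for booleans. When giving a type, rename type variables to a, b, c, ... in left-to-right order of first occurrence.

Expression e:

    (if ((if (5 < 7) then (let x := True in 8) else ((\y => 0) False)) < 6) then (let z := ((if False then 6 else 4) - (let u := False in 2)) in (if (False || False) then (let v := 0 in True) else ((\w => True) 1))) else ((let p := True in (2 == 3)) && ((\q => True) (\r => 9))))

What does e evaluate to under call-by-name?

Working:
step 0: (if ((if (5 < 7) then (let x = true in 8) else ((\y.0) false)) < 6) then (let z = ((if false then 6 else 4) - (let u = false in 2)) in (if (false || false) then (let v = 0 in true) else ((\w.true) 1))) else ((let p = true in (2 == 3)) && ((\q.true) (\r.9))))
step 1: [delta@0.0.0] (if ((if true then (let x = true in 8) else ((\y.0) false)) < 6) then (let z = ((if false then 6 else 4) - (let u = false in 2)) in (if (false || false) then (let v = 0 in true) else ((\w.true) 1))) else ((let p = true in (2 == 3)) && ((\q.true) (\r.9))))
step 2: [if@0.0] (if ((let x = true in 8) < 6) then (let z = ((if false then 6 else 4) - (let u = false in 2)) in (if (false || false) then (let v = 0 in true) else ((\w.true) 1))) else ((let p = true in (2 == 3)) && ((\q.true) (\r.9))))
step 3: [let@0.0] (if (8 < 6) then (let z = ((if false then 6 else 4) - (let u = false in 2)) in (if (false || false) then (let v = 0 in true) else ((\w.true) 1))) else ((let p = true in (2 == 3)) && ((\q.true) (\r.9))))
step 4: [delta@0] (if false then (let z = ((if false then 6 else 4) - (let u = false in 2)) in (if (false || false) then (let v = 0 in true) else ((\w.true) 1))) else ((let p = true in (2 == 3)) && ((\q.true) (\r.9))))
step 5: [if@root] ((let p = true in (2 == 3)) && ((\q.true) (\r.9)))
step 6: [let@0] ((2 == 3) && ((\q.true) (\r.9)))
step 7: [delta@0] (false && ((\q.true) (\r.9)))
step 8: [beta@1] (false && true)
step 9: [delta@root] false

Answer: false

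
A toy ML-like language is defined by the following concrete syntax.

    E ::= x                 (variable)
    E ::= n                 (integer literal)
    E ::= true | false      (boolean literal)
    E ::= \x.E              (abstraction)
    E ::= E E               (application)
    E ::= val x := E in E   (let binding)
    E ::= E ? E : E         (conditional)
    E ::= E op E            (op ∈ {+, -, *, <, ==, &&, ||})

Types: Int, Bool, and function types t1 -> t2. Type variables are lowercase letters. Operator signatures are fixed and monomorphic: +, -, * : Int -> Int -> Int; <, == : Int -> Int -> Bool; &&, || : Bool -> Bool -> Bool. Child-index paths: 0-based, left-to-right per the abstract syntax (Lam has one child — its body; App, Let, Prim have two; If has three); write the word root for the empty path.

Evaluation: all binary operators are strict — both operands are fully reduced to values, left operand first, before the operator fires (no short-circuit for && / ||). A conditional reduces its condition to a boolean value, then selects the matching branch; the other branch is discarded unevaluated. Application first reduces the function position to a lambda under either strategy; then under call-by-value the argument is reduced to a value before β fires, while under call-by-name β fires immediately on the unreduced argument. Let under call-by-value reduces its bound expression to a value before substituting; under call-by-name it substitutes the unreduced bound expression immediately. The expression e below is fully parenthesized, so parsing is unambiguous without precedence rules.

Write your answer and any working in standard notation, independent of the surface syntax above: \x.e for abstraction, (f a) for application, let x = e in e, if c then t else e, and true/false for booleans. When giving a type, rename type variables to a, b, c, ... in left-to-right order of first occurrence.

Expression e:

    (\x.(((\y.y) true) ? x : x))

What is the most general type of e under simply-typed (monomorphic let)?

Answer: a -> a

Derivation:
y : b
\y._ : b -> b
  unify b -> b ~ Bool -> c
  unify b ~ Bool
  unify Bool ~ c
_ _ : Bool
  unify Bool ~ Bool
x : a
x : a
  unify a ~ a
\x._ : a -> a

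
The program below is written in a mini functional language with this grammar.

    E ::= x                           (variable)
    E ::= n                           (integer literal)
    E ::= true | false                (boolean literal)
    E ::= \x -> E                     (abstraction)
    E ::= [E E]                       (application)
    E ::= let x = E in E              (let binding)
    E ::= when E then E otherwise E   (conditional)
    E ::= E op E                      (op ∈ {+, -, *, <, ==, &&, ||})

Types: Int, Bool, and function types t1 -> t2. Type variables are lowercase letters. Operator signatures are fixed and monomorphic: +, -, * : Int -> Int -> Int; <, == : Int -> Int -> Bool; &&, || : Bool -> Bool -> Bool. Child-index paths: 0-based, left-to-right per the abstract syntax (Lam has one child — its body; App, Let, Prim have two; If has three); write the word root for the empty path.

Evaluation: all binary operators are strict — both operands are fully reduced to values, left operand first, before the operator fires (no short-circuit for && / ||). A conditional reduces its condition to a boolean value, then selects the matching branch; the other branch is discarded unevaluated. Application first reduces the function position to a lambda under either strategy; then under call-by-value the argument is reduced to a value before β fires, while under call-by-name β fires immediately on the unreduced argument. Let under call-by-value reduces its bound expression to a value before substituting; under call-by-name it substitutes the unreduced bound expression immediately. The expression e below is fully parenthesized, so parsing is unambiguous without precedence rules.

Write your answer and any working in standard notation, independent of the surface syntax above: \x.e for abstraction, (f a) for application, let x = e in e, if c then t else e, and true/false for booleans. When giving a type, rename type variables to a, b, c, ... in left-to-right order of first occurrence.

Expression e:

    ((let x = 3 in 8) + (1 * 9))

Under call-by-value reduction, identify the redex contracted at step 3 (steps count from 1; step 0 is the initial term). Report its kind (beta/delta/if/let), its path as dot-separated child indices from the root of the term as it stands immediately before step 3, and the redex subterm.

Answer: delta at root : (8 + 9)

Trace:
step 0: ((let x = 3 in 8) + (1 * 9))
step 1: [let@0] (8 + (1 * 9))
step 2: [delta@1] (8 + 9)
step 3: [delta@root] 17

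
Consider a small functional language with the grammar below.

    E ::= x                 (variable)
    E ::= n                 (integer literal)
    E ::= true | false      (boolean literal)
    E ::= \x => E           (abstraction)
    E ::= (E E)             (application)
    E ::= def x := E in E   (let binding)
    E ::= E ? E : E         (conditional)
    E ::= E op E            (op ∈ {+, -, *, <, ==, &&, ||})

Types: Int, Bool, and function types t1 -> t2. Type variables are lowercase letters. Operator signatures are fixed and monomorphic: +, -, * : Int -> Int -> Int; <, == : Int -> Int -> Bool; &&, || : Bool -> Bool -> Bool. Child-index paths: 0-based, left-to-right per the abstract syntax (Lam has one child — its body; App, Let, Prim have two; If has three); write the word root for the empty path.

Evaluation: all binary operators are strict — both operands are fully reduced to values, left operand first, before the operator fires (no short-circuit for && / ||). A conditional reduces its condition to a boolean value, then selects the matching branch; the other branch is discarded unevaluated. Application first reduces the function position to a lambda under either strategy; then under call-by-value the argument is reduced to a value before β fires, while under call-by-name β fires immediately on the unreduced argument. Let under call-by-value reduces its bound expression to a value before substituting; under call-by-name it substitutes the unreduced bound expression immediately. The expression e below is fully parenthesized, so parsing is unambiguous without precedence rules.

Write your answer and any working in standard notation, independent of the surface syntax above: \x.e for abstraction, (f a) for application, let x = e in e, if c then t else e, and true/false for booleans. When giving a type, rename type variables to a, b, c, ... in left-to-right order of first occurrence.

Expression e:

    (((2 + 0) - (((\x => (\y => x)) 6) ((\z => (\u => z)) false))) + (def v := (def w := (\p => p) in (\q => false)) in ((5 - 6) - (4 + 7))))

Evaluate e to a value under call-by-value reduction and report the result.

Answer: -16

Trace:
step 0: (((2 + 0) - (((\x.(\y.x)) 6) ((\z.(\u.z)) false))) + (let v = (let w = (\p.p) in (\q.false)) in ((5 - 6) - (4 + 7))))
step 1: [delta@0.0] ((2 - (((\x.(\y.x)) 6) ((\z.(\u.z)) false))) + (let v = (let w = (\p.p) in (\q.false)) in ((5 - 6) - (4 + 7))))
step 2: [beta@0.1.0] ((2 - ((\y.6) ((\z.(\u.z)) false))) + (let v = (let w = (\p.p) in (\q.false)) in ((5 - 6) - (4 + 7))))
step 3: [beta@0.1.1] ((2 - ((\y.6) (\u.false))) + (let v = (let w = (\p.p) in (\q.false)) in ((5 - 6) - (4 + 7))))
step 4: [beta@0.1] ((2 - 6) + (let v = (let w = (\p.p) in (\q.false)) in ((5 - 6) - (4 + 7))))
step 5: [delta@0] (-4 + (let v = (let w = (\p.p) in (\q.false)) in ((5 - 6) - (4 + 7))))
step 6: [let@1.0] (-4 + (let v = (\q.false) in ((5 - 6) - (4 + 7))))
step 7: [let@1] (-4 + ((5 - 6) - (4 + 7)))
step 8: [delta@1.0] (-4 + (-1 - (4 + 7)))
step 9: [delta@1.1] (-4 + (-1 - 11))
step 10: [delta@1] (-4 + -12)
step 11: [delta@root] -16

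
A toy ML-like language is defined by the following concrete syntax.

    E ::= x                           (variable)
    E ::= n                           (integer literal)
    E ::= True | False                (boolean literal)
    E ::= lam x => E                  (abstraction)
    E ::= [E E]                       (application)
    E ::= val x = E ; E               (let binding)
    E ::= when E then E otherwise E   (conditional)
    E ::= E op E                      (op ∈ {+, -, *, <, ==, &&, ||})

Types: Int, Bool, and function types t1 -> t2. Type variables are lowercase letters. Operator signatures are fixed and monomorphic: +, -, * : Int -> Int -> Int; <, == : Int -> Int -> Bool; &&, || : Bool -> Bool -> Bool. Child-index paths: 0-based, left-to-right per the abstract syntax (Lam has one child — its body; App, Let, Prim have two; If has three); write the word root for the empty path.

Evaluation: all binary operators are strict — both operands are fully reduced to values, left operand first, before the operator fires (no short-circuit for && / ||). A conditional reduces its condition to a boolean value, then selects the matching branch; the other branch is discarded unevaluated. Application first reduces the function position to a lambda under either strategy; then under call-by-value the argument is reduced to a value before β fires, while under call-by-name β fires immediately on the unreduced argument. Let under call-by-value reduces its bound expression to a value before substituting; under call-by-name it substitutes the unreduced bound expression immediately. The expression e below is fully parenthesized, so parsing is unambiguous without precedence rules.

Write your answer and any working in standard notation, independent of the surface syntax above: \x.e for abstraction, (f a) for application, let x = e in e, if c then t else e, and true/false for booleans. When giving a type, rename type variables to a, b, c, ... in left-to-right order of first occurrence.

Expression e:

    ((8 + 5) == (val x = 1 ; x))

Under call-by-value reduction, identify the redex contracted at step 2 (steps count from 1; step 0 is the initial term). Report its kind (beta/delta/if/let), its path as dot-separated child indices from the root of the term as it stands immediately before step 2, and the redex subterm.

Derivation:
step 0: ((8 + 5) == (let x = 1 in x))
step 1: [delta@0] (13 == (let x = 1 in x))
step 2: [let@1] (13 == 1)

Answer: let at 1 : (let x = 1 in x)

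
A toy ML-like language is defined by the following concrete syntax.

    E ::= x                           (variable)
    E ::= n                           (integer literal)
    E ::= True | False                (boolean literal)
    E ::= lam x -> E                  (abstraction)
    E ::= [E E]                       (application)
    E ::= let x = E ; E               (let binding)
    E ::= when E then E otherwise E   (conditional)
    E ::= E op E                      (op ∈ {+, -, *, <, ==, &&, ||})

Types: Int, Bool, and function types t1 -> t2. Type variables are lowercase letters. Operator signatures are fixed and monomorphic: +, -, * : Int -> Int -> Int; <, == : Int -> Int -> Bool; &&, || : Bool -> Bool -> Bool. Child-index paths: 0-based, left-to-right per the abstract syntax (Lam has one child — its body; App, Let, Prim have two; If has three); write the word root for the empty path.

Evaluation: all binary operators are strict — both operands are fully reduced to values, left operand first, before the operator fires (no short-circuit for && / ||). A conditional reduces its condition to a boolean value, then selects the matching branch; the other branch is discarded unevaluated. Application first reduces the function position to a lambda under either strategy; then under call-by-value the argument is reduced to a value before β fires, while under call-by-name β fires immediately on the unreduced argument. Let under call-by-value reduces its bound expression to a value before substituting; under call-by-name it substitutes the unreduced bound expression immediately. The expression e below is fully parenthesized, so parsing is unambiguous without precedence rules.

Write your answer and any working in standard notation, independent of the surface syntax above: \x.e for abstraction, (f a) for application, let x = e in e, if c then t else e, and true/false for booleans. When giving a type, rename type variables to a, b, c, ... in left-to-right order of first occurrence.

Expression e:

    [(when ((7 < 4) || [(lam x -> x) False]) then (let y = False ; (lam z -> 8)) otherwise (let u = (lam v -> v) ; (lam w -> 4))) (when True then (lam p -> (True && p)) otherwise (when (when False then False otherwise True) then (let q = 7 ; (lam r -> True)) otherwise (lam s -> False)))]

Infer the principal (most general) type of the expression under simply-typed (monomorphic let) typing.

Answer: Int

Derivation:
  unify Int ~ Int
  unify Int ~ Int
  unify Bool ~ Bool
x : a
\x._ : a -> a
  unify a -> a ~ Bool -> b
  unify a ~ Bool
  unify Bool ~ b
_ _ : Bool
  unify Bool ~ Bool
  unify Bool ~ Bool
let y : Bool
\z._ : c -> Int
v : d
\v._ : d -> d
let u : d -> d
\w._ : e -> Int
  unify c -> Int ~ e -> Int
  unify c ~ e
  unify Int ~ Int
  unify Bool ~ Bool
  unify Bool ~ Bool
p : f
  unify f ~ Bool
\p._ : Bool -> Bool
  unify Bool ~ Bool
  unify Bool ~ Bool
  unify Bool ~ Bool
let q : Int
\r._ : g -> Bool
\s._ : h -> Bool
  unify g -> Bool ~ h -> Bool
  unify g ~ h
  unify Bool ~ Bool
  unify Bool -> Bool ~ h -> Bool
  unify Bool ~ h
  unify Bool ~ Bool
  unify e -> Int ~ (Bool -> Bool) -> i
  unify e ~ Bool -> Bool
  unify Int ~ i
_ _ : Int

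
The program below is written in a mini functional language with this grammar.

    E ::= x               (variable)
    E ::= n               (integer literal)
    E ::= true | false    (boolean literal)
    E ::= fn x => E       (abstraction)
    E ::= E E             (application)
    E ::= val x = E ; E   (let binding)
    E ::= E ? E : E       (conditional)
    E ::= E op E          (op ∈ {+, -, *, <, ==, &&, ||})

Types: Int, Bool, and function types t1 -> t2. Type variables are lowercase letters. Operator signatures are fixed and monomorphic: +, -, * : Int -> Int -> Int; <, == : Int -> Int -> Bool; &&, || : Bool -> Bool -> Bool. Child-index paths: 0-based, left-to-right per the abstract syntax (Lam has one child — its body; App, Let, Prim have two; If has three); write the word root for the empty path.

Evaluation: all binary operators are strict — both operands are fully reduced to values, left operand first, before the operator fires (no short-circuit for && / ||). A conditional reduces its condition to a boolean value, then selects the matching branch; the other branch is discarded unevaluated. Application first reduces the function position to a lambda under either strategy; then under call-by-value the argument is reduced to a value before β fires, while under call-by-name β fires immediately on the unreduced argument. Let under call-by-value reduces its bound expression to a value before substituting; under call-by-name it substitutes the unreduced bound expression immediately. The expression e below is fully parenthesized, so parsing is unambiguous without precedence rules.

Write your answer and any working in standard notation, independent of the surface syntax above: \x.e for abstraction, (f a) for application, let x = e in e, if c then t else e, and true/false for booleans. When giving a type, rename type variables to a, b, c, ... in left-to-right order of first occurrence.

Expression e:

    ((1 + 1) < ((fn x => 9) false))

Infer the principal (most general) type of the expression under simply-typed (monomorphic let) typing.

Answer: Bool

Working:
  unify Int ~ Int
  unify Int ~ Int
  unify Int ~ Int
\x._ : a -> Int
  unify a -> Int ~ Bool -> b
  unify a ~ Bool
  unify Int ~ b
_ _ : Int
  unify Int ~ Int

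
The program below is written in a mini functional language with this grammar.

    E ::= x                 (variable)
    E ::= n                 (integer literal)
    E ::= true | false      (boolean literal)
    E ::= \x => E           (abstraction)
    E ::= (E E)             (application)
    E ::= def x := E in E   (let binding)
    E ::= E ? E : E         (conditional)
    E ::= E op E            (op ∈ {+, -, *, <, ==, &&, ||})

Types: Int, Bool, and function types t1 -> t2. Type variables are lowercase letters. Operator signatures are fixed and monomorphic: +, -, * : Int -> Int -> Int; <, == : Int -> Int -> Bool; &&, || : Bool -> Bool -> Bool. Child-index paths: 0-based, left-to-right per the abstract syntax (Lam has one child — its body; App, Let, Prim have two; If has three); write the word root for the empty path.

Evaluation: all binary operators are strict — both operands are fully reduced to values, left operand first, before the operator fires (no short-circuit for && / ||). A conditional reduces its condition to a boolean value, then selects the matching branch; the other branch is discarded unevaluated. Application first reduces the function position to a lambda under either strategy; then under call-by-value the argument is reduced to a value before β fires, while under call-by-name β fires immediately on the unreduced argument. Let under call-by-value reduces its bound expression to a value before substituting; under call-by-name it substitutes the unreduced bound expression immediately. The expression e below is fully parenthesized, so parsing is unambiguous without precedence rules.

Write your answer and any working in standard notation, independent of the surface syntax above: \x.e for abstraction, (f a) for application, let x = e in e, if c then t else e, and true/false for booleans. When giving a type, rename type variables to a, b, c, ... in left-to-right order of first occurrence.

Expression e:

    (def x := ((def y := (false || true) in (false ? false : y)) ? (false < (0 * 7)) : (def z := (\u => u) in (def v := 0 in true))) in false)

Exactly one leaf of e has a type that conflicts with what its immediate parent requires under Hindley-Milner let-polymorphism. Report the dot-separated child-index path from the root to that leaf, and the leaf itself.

Answer: 0.1.0 : false

Derivation:
  unify Bool ~ Bool
  unify Bool ~ Bool
let y : Bool
  unify Bool ~ Bool
y : Bool
  unify Bool ~ Bool
  unify Bool ~ Bool
  unify Bool ~ Int
  FAIL: mismatch Bool ~ Int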